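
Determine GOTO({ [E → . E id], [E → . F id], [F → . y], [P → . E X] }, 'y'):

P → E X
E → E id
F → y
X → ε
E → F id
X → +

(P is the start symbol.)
GOTO(I, 'y') = CLOSURE({ [A → αX.β] : [A → α.Xβ] ∈ I, X = 'y' })

Items with dot before 'y', with the dot advanced:
  [F → . y] → [F → y .]
Closure adds nothing (no advanced item has the dot before a non-terminal).

GOTO = { [F → y .] }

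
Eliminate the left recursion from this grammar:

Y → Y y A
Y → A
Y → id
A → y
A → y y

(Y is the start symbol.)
Y → A Y'
Y → id Y'
Y' → y A Y'
Y' → ε
A → y
A → y y

Y is directly left-recursive. The standard transformation for
  A → A α₁ | ... | A α_m | β₁ | ... | β_n
is
  A  → β₁ A' | ... | β_n A'
  A' → α₁ A' | ... | α_m A' | ε

Y → A becomes Y → A Y'
Y → id becomes Y → id Y'
Y → Y y A becomes Y' → y A Y'
Add Y' → ε

Productions for other non-terminals are unchanged:
  A → y
  A → y y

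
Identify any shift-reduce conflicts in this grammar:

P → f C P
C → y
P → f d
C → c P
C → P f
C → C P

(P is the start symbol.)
A shift-reduce conflict occurs when an LR(0) state has both:
  - a complete (reduce) item [A → α .] (dot at the end), and
  - a shift item [B → β . c γ] (dot before a terminal).

Augment with P' → P and build the canonical LR(0) collection (I0 = CLOSURE({[P' → . P]}), then GOTO on every symbol after a dot until no new states appear). It has 11 states:
  I0: { [P → . f C P], [P → . f d], [P' → . P] }  — shift
  I1: { [P' → P .] }  — accept
  I2: { [C → . C P], [C → . P f], [C → . c P], [C → . y], [P → . f C P], [P → . f d], [P → f . C P], [P → f . d] }  — shift
  I3: { [C → C . P], [P → . f C P], [P → . f d], [P → f C . P] }  — shift
  I4: { [C → P . f] }  — shift
  I5: { [C → c . P], [P → . f C P], [P → . f d] }  — shift
  I6: { [P → f d .] }  — reduce
  I7: { [C → y .] }  — reduce
  I8: { [C → c P .] }  — reduce
  I9: { [C → P f .] }  — reduce
  I10: { [C → C P .], [P → f C P .] }  — 2 reduces

No state contains both a complete item and a shift item.

Answer: No shift-reduce conflicts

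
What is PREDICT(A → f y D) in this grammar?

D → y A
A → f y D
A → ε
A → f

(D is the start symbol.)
PREDICT(A → f y D) = (FIRST(RHS) \ {ε}) ∪ (FOLLOW(A) if ε ∈ FIRST(RHS), i.e. RHS ⇒* ε)
FIRST(f y D) = { 'f' }
ε ∉ FIRST(f y D), so FOLLOW(A) is not added.
PREDICT(A → f y D) = { 'f' }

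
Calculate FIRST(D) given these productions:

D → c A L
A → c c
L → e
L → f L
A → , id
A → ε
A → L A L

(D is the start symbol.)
To compute FIRST(D), examine every production with D on the left-hand side, reading each right-hand side left to right until a non-nullable symbol is reached.

From D → c A L:
  - c is a terminal: add 'c' and stop

Collecting: FIRST(D) = { 'c' }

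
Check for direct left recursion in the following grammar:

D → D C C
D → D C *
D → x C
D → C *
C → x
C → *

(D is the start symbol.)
Yes, D is left-recursive

D → D C C: LEFT RECURSIVE (starts with D)
D → D C *: LEFT RECURSIVE (starts with D)
D → x C: starts with x
D → C *: starts with C
C → x: starts with x
C → *: starts with '*'

The grammar has direct left recursion on: D.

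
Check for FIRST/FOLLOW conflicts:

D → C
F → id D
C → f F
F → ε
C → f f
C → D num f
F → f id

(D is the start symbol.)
A FIRST/FOLLOW conflict occurs when a non-terminal N has a nullable alternative N → β (β ⇒* ε) and another alternative N → α with FIRST(α) ∩ FOLLOW(N) ≠ ∅: on such a lookahead the parser cannot decide between expanding α and letting N vanish via β.

Nullable non-terminals: F.

F: nullable alternative(s) F → ε; FOLLOW(F) = { $, 'num' }
  F → id D: FIRST \ {ε} = { 'id' } — disjoint from FOLLOW(F)
  F → ε: FIRST \ {ε} = { } — this is the only nullable alternative, skip
  F → f id: FIRST \ {ε} = { 'f' } — disjoint from FOLLOW(F)

C, D have no nullable alternative, so no FIRST/FOLLOW check is needed there.

No FIRST/FOLLOW conflicts found.

Answer: No FIRST/FOLLOW conflicts.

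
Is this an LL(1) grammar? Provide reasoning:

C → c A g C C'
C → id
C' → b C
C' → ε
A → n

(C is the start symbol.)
Relevant sets:
  FOLLOW(C') = { $, 'b' }

For C:
  PREDICT(C → c A g C C') = { 'c' }
  PREDICT(C → id) = { 'id' }
For C':
  PREDICT(C' → b C) = { 'b' }
  PREDICT(C' → ε) = { $, 'b' }
A has a single production, so nothing to check there.

Conflict found: Predict set conflict for C': { 'b' }
The grammar is NOT LL(1).

Answer: No. Predict set conflict for C': { 'b' }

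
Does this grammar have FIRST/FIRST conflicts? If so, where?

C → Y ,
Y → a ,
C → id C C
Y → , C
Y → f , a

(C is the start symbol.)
A FIRST/FIRST conflict occurs when two productions N → α and N → β for the same non-terminal have FIRST(α) ∩ FIRST(β) ≠ ∅ (with ε ∈ FIRST of a nullable right-hand side, so two nullable alternatives also conflict).

FIRST sets of the non-terminals at (or reachable through a nullable prefix from) the front of some alternative:
  FIRST(Y) = { ',', 'a', 'f' }

Productions for C:
  C → Y ,: FIRST = { ',', 'a', 'f' }
  C → id C C: FIRST = { 'id' }
Productions for Y:
  Y → a ,: FIRST = { 'a' }
  Y → , C: FIRST = { ',' }
  Y → f , a: FIRST = { 'f' }

All alternatives of each non-terminal have pairwise disjoint FIRST sets.

Answer: No FIRST/FIRST conflicts.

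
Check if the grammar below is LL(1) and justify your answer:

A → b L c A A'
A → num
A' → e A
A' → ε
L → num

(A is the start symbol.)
No. Predict set conflict for A': { 'e' }

A grammar is LL(1) if for each non-terminal N with multiple productions, the predict sets of those productions are pairwise disjoint, where PREDICT(N → α) = (FIRST(α) \ {ε}) ∪ (FOLLOW(N) if α ⇒* ε).

Relevant sets:
  FOLLOW(A') = { $, 'e' }

For A:
  PREDICT(A → b L c A A') = { 'b' }
  PREDICT(A → num) = { 'num' }
For A':
  PREDICT(A' → e A) = { 'e' }
  PREDICT(A' → ε) = { $, 'e' }
L has a single production, so nothing to check there.

Conflict found: Predict set conflict for A': { 'e' }
The grammar is NOT LL(1).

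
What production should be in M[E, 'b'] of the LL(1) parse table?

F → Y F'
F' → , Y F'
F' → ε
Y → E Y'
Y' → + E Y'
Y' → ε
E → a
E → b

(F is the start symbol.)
E → b

To find M[E, 'b'], we find productions for E where 'b' is in the predict set (PREDICT(N → α) = (FIRST(α) \ {ε}) ∪ (FOLLOW(N) if α ⇒* ε)).

E → a: PREDICT = { 'a' }
E → b: PREDICT = { 'b' }
  'b' is in predict set, so this production goes in M[E, 'b']

M[E, 'b'] = E → b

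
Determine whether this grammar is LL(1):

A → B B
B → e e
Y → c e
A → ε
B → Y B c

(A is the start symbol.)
Yes, the grammar is LL(1).

Relevant sets:
  FIRST(B) = { 'c', 'e' }
  FIRST(Y) = { 'c' }
  FOLLOW(A) = { $ }

For A:
  PREDICT(A → B B) = { 'c', 'e' }
  PREDICT(A → ε) = { $ }
For B:
  PREDICT(B → e e) = { 'e' }
  PREDICT(B → Y B c) = { 'c' }
Y has a single production, so nothing to check there.

All predict sets are disjoint. The grammar IS LL(1).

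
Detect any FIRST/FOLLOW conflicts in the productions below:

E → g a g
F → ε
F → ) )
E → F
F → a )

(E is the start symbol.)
A FIRST/FOLLOW conflict occurs when a non-terminal N has a nullable alternative N → β (β ⇒* ε) and another alternative N → α with FIRST(α) ∩ FOLLOW(N) ≠ ∅: on such a lookahead the parser cannot decide between expanding α and letting N vanish via β.

Nullable non-terminals: E, F.
FIRST sets used below: FIRST(F) = { ')', 'a', ε }

E: nullable alternative(s) E → F; FOLLOW(E) = { $ }
  E → g a g: FIRST \ {ε} = { 'g' } — disjoint from FOLLOW(E)
  E → F: FIRST \ {ε} = { ')', 'a' } — this is the only nullable alternative, skip

F: nullable alternative(s) F → ε; FOLLOW(F) = { $ }
  F → ε: FIRST \ {ε} = { } — this is the only nullable alternative, skip
  F → ) ): FIRST \ {ε} = { ')' } — disjoint from FOLLOW(F)
  F → a ): FIRST \ {ε} = { 'a' } — disjoint from FOLLOW(F)

No FIRST/FOLLOW conflicts found.

Answer: No FIRST/FOLLOW conflicts.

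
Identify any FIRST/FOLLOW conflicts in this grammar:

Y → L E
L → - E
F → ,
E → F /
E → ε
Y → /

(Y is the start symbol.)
Yes. E → F '/' with FOLLOW(E) on { ',' }

Nullable non-terminals: E.
FIRST sets used below: FIRST(F) = { ',' }

E: nullable alternative(s) E → ε; FOLLOW(E) = { $, ',' }
  E → F /: FIRST \ {ε} = { ',' } — overlaps FOLLOW(E) on { ',' }: CONFLICT
  E → ε: FIRST \ {ε} = { } — this is the only nullable alternative, skip

F, L, Y have no nullable alternative, so no FIRST/FOLLOW check is needed there.

So the grammar has 1 FIRST/FOLLOW conflict (marked CONFLICT above).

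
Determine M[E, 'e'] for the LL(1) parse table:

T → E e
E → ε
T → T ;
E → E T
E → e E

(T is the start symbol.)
E → ε, E → E T, E → e E

To find M[E, 'e'], we find productions for E where 'e' is in the predict set (PREDICT(N → α) = (FIRST(α) \ {ε}) ∪ (FOLLOW(N) if α ⇒* ε)).

Relevant sets:
  FIRST(E) = { 'e', ε }
  FIRST(T) = { 'e' }
  FOLLOW(E) = { 'e' }

E → ε: PREDICT = { 'e' }
  'e' is in predict set, so this production goes in M[E, 'e']
E → E T: PREDICT = { 'e' }
  'e' is in predict set, so this production goes in M[E, 'e']
E → e E: PREDICT = { 'e' }
  'e' is in predict set, so this production goes in M[E, 'e']

M[E, 'e'] = E → ε, E → E T, E → e E  (a multiply-defined cell — the grammar is not LL(1))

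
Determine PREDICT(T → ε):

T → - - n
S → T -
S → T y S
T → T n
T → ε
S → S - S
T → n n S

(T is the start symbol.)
PREDICT(T → ε) = (FIRST(RHS) \ {ε}) ∪ (FOLLOW(T) if ε ∈ FIRST(RHS), i.e. RHS ⇒* ε)
The right-hand side is ε (FIRST(ε) = { ε }), so the predict set is FOLLOW(T) = { $, '-', 'n', 'y' }
PREDICT(T → ε) = { $, '-', 'n', 'y' }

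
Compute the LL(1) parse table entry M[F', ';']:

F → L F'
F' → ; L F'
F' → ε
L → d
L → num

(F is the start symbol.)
F' → ; L F'

To find M[F', ';'], we find productions for F' where ';' is in the predict set (PREDICT(N → α) = (FIRST(α) \ {ε}) ∪ (FOLLOW(N) if α ⇒* ε)).

Relevant sets:
  FOLLOW(F') = { $ }

F' → ; L F': PREDICT = { ';' }
  ';' is in predict set, so this production goes in M[F', ';']
F' → ε: PREDICT = { $ }

M[F', ';'] = F' → ; L F'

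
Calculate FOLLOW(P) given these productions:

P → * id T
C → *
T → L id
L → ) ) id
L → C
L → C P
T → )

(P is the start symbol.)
To compute FOLLOW(P), find every occurrence of P on a right-hand side N → α P β: add FIRST(β) \ {ε}, and if β is empty or nullable also add FOLLOW(N). Iterate to a fixed point.

P is the start symbol, so $ ∈ FOLLOW(P).
In L → C P: P is at the end, add FOLLOW(L)

The FOLLOW sets referred to above (computed the same way, to a fixed point):
  FOLLOW(L) = { 'id' }

Taking the union: FOLLOW(P) = { $, 'id' }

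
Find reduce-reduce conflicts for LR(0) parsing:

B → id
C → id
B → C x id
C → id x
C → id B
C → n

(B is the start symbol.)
A reduce-reduce conflict occurs when an LR(0) state has two complete items [A → α .] and [B → β .] — both call for a reduction, and with no lookahead the parser cannot choose between them.

Augment with B' → B and build the canonical LR(0) collection (I0 = CLOSURE({[B' → . B]}), then GOTO on every symbol after a dot until no new states appear). It has 9 states:
  I0: { [B → . C x id], [B → . id], [B' → . B], [C → . id B], [C → . id x], [C → . id], [C → . n] }  — shift
  I1: { [B' → B .] }  — accept
  I2: { [B → C . x id] }  — shift
  I3: { [B → . C x id], [B → . id], [B → id .], [C → . id B], [C → . id x], [C → . id], [C → . n], [C → id . B], [C → id . x], [C → id .] }  — shift, 2 reduces
  I4: { [C → n .] }  — reduce
  I5: { [C → id B .] }  — reduce
  I6: { [C → id x .] }  — reduce
  I7: { [B → C x . id] }  — shift
  I8: { [B → C x id .] }  — reduce

I3 contains complete items [B → id .], [C → id .] — reduce-reduce conflict.

Answer: Yes — I3: [B → id .] vs [C → id .]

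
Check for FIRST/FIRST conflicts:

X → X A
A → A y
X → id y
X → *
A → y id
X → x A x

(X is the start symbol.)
FIRST sets of the non-terminals at (or reachable through a nullable prefix from) the front of some alternative:
  FIRST(X) = { '*', 'id', 'x' }
  FIRST(A) = { 'y' }

Productions for X:
  X → X A: FIRST = { '*', 'id', 'x' }
  X → id y: FIRST = { 'id' }
  X → *: FIRST = { '*' }
  X → x A x: FIRST = { 'x' }
Productions for A:
  A → A y: FIRST = { 'y' }
  A → y id: FIRST = { 'y' }

Conflict for X: X → X A and X → id y
  Overlap: { 'id' }
Conflict for X: X → X A and X → *
  Overlap: { '*' }
Conflict for X: X → X A and X → x A x
  Overlap: { 'x' }
Conflict for A: A → A y and A → y id
  Overlap: { 'y' }

Answer: Yes. X → X A / X → id y on { 'id' }; X → X A / X → '*' on { '*' }; X → X A / X → x A x on { 'x' }; A → A y / A → y id on { 'y' }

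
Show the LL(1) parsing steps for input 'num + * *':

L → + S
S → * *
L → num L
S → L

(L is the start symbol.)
LL(1) parsing maintains a stack (initially the start symbol over $) and the input. At each step: if the stack top is a terminal, match it against the current input token; if it is a non-terminal N, replace it with the RHS of M[N, lookahead] (the unique production whose predict set contains the lookahead).

Stack is shown with the top on the left.

Stack    Input        Action
----------------------------
L $      num + * * $  output L → num L
num L $  num + * * $  match 'num'
L $      + * * $      output L → + S
+ S $    + * * $      match '+'
S $      * * $        output S → * *
* * $    * * $        match '*'
* $      * $          match '*'
$        $            accept

The string is accepted.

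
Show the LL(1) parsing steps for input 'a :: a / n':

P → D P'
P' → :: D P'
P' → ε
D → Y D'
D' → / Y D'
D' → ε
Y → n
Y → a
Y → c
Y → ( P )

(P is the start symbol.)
LL(1) parsing maintains a stack (initially the start symbol over $) and the input. At each step: if the stack top is a terminal, match it against the current input token; if it is a non-terminal N, replace it with the RHS of M[N, lookahead] (the unique production whose predict set contains the lookahead).

Stack is shown with the top on the left.

Stack        Input         Action
---------------------------------
P $          a :: a / n $  output P → D P'
D P' $       a :: a / n $  output D → Y D'
Y D' P' $    a :: a / n $  output Y → a
a D' P' $    a :: a / n $  match 'a'
D' P' $      :: a / n $    output D' → ε
P' $         :: a / n $    output P' → :: D P'
:: D P' $    :: a / n $    match '::'
D P' $       a / n $       output D → Y D'
Y D' P' $    a / n $       output Y → a
a D' P' $    a / n $       match 'a'
D' P' $      / n $         output D' → / Y D'
/ Y D' P' $  / n $         match '/'
Y D' P' $    n $           output Y → n
n D' P' $    n $           match 'n'
D' P' $      $             output D' → ε
P' $         $             output P' → ε
$            $             accept

The string is accepted.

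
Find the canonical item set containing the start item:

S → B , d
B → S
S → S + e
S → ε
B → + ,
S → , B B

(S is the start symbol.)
First, augment the grammar with S' → S
I₀ = CLOSURE({ [S' → . S] }):
  [S' → . S] has the dot before S: add [S → . B , d], [S → . S + e], [S → .], [S → . , B B]
  [S → . B , d] has the dot before B: add [B → . S], [B → . + ,]
No further items can be added.

I₀ = { [B → . + ,], [B → . S], [S → . , B B], [S → . B , d], [S → . S + e], [S → .], [S' → . S] }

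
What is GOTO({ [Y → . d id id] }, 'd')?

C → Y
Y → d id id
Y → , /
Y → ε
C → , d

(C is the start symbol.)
GOTO(I, 'd') = CLOSURE({ [A → αX.β] : [A → α.Xβ] ∈ I, X = 'd' })

Items with dot before 'd', with the dot advanced:
  [Y → . d id id] → [Y → d . id id]
Closure adds nothing (no advanced item has the dot before a non-terminal).

GOTO = { [Y → d . id id] }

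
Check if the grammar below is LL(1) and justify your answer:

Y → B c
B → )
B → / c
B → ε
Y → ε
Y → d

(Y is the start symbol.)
Yes, the grammar is LL(1).

Relevant sets:
  FIRST(B) = { ')', '/', ε }
  FOLLOW(Y) = { $ }
  FOLLOW(B) = { 'c' }

For Y:
  PREDICT(Y → B c) = { ')', '/', 'c' }
  PREDICT(Y → ε) = { $ }
  PREDICT(Y → d) = { 'd' }
For B:
  PREDICT(B → ')') = { ')' }
  PREDICT(B → '/' c) = { '/' }
  PREDICT(B → ε) = { 'c' }

All predict sets are disjoint. The grammar IS LL(1).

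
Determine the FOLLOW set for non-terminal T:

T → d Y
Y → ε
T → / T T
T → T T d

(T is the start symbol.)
To compute FOLLOW(T), find every occurrence of T on a right-hand side N → α T β: add FIRST(β) \ {ε}, and if β is empty or nullable also add FOLLOW(N). Iterate to a fixed point.

T is the start symbol, so $ ∈ FOLLOW(T).
In T → / T T: T is followed by T, add FIRST(T) \ {ε} = { '/', 'd' }
In T → / T T: T is at the end; this adds FOLLOW(T) to itself — nothing new
In T → T T d: T is followed by T d, add FIRST(T d) \ {ε} = { '/', 'd' }
In T → T T d: T is followed by d, add FIRST(d) \ {ε} = { 'd' }

Taking the union: FOLLOW(T) = { $, '/', 'd' }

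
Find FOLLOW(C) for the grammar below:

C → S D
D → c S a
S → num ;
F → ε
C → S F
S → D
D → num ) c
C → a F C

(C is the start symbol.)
To compute FOLLOW(C), find every occurrence of C on a right-hand side N → α C β: add FIRST(β) \ {ε}, and if β is empty or nullable also add FOLLOW(N). Iterate to a fixed point.

C is the start symbol, so $ ∈ FOLLOW(C).
In C → a F C: C is at the end; this adds FOLLOW(C) to itself — nothing new

Taking the union: FOLLOW(C) = { $ }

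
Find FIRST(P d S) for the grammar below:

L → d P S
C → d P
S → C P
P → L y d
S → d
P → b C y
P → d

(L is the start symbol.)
{ 'b', 'd' }

FIRST sets of the non-terminals involved (from the grammar, by fixed-point iteration):
  FIRST(P) = { 'b', 'd' }

To compute FIRST(P d S), process the symbols left to right:
Symbol P is a non-terminal. Add FIRST(P) \ {ε} = { 'b', 'd' }
P is not nullable (ε ∉ FIRST(P)), so stop here.
FIRST(P d S) = { 'b', 'd' }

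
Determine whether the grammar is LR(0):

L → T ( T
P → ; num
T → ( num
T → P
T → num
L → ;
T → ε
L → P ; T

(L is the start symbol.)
No. Shift-reduce conflict between [T → .] and [L → . ;]

Augment with L' → L and build the canonical LR(0) collection (I0 = CLOSURE({[L' → . L]}), then GOTO on every symbol after a dot until no new states appear). It has 15 states:
  I0: { [L → . ;], [L → . P ; T], [L → . T ( T], [L' → . L], [P → . ; num], [T → . ( num], [T → . P], [T → . num], [T → .] }  — shift, reduce
  I1: { [T → ( . num] }  — shift
  I2: { [L → ; .], [P → ; . num] }  — shift, reduce
  I3: { [L' → L .] }  — accept
  I4: { [L → P . ; T], [T → P .] }  — shift, reduce
  I5: { [L → T . ( T] }  — shift
  I6: { [T → num .] }  — reduce
  I7: { [L → T ( . T], [P → . ; num], [T → . ( num], [T → . P], [T → . num], [T → .] }  — shift, reduce
  I8: { [P → ; . num] }  — shift
  I9: { [T → P .] }  — reduce
  I10: { [L → T ( T .] }  — reduce
  I11: { [P → ; num .] }  — reduce
  I12: { [L → P ; . T], [P → . ; num], [T → . ( num], [T → . P], [T → . num], [T → .] }  — shift, reduce
  I13: { [L → P ; T .] }  — reduce
  I14: { [T → ( num .] }  — reduce

Conflict in state I0:
  Shift-reduce conflict between [T → .] and [L → . ;]
So the grammar is NOT LR(0).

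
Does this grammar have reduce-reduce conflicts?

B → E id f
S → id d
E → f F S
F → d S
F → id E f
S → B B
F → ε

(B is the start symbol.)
Augment with B' → B and build the canonical LR(0) collection (I0 = CLOSURE({[B' → . B]}), then GOTO on every symbol after a dot until no new states appear). It has 17 states:
  I0: { [B → . E id f], [B' → . B], [E → . f F S] }  — shift
  I1: { [B' → B .] }  — accept
  I2: { [B → E . id f] }  — shift
  I3: { [E → f . F S], [F → . d S], [F → . id E f], [F → .] }  — shift, reduce
  I4: { [B → . E id f], [E → . f F S], [E → f F . S], [S → . B B], [S → . id d] }  — shift
  I5: { [B → . E id f], [E → . f F S], [F → d . S], [S → . B B], [S → . id d] }  — shift
  I6: { [E → . f F S], [F → id . E f] }  — shift
  I7: { [F → id E . f] }  — shift
  I8: { [F → id E f .] }  — reduce
  I9: { [B → . E id f], [E → . f F S], [S → B . B] }  — shift
  I10: { [F → d S .] }  — reduce
  I11: { [S → id . d] }  — shift
  I12: { [S → id d .] }  — reduce
  I13: { [S → B B .] }  — reduce
  I14: { [E → f F S .] }  — reduce
  I15: { [B → E id . f] }  — shift
  I16: { [B → E id f .] }  — reduce

No state contains more than one complete item.

Answer: No reduce-reduce conflicts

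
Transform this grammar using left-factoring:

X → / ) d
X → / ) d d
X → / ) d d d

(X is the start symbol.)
Left-factoring transforms A → αβ₁ | αβ₂ into A → αA' and A' → β₁ | β₂
(α is the longest common prefix among the alternatives). Repeat until
no nonterminal has two alternatives with a common prefix.

Round 1: X has alternatives sharing prefix '/ ) d'. Introduce X': X → / ) d X'
  Add: X' → ε
  Add: X' → d
  Add: X' → d d

Round 2: X' has alternatives sharing prefix 'd'. Introduce X'': X' → d X''
  Add: X'' → ε
  Add: X'' → d

No remaining common prefixes — done.

Resulting grammar:
X → / ) d X'
X' → ε
X' → d X''
X'' → ε
X'' → d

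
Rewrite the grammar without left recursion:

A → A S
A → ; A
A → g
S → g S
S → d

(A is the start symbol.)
A → ; A A'
A → g A'
A' → S A'
A' → ε
S → g S
S → d

A is directly left-recursive. The standard transformation for
  A → A α₁ | ... | A α_m | β₁ | ... | β_n
is
  A  → β₁ A' | ... | β_n A'
  A' → α₁ A' | ... | α_m A' | ε

A → ; A becomes A → ; A A'
A → g becomes A → g A'
A → A S becomes A' → S A'
Add A' → ε

Productions for other non-terminals are unchanged:
  S → g S
  S → d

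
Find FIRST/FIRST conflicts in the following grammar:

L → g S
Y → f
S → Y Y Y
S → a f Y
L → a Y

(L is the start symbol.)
No FIRST/FIRST conflicts.

A FIRST/FIRST conflict occurs when two productions N → α and N → β for the same non-terminal have FIRST(α) ∩ FIRST(β) ≠ ∅ (with ε ∈ FIRST of a nullable right-hand side, so two nullable alternatives also conflict).

FIRST sets of the non-terminals at (or reachable through a nullable prefix from) the front of some alternative:
  FIRST(Y) = { 'f' }

Productions for L:
  L → g S: FIRST = { 'g' }
  L → a Y: FIRST = { 'a' }
Productions for S:
  S → Y Y Y: FIRST = { 'f' }
  S → a f Y: FIRST = { 'a' }
Y has only one production, so no FIRST/FIRST conflict is possible there.

All alternatives of each non-terminal have pairwise disjoint FIRST sets.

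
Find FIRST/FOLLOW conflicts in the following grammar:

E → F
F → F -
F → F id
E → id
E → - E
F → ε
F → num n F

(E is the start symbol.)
Yes. F → F '-' with FOLLOW(F) on { '-', 'id' }; F → F id with FOLLOW(F) on { '-', 'id' }

A FIRST/FOLLOW conflict occurs when a non-terminal N has a nullable alternative N → β (β ⇒* ε) and another alternative N → α with FIRST(α) ∩ FOLLOW(N) ≠ ∅: on such a lookahead the parser cannot decide between expanding α and letting N vanish via β.

Nullable non-terminals: E, F.
FIRST sets used below: FIRST(F) = { '-', 'id', 'num', ε }

E: nullable alternative(s) E → F; FOLLOW(E) = { $ }
  E → F: FIRST \ {ε} = { '-', 'id', 'num' } — this is the only nullable alternative, skip
  E → id: FIRST \ {ε} = { 'id' } — disjoint from FOLLOW(E)
  E → - E: FIRST \ {ε} = { '-' } — disjoint from FOLLOW(E)

F: nullable alternative(s) F → ε; FOLLOW(F) = { $, '-', 'id' }
  F → F -: FIRST \ {ε} = { '-', 'id', 'num' } — overlaps FOLLOW(F) on { '-', 'id' }: CONFLICT
  F → F id: FIRST \ {ε} = { '-', 'id', 'num' } — overlaps FOLLOW(F) on { '-', 'id' }: CONFLICT
  F → ε: FIRST \ {ε} = { } — this is the only nullable alternative, skip
  F → num n F: FIRST \ {ε} = { 'num' } — disjoint from FOLLOW(F)

So the grammar has 2 FIRST/FOLLOW conflicts (marked CONFLICT above).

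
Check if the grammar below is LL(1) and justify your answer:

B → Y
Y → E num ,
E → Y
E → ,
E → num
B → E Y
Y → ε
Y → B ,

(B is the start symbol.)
Relevant sets:
  FIRST(Y) = { ',', 'num', ε }
  FIRST(E) = { ',', 'num', ε }
  FIRST(B) = { ',', 'num', ε }
  FOLLOW(B) = { $, ',' }
  FOLLOW(Y) = { $, ',', 'num' }
  FOLLOW(E) = { $, ',', 'num' }

For B:
  PREDICT(B → Y) = { $, ',', 'num' }
  PREDICT(B → E Y) = { $, ',', 'num' }
For Y:
  PREDICT(Y → E num ',') = { ',', 'num' }
  PREDICT(Y → ε) = { $, ',', 'num' }
  PREDICT(Y → B ',') = { ',', 'num' }
For E:
  PREDICT(E → Y) = { $, ',', 'num' }
  PREDICT(E → ',') = { ',' }
  PREDICT(E → num) = { 'num' }

Conflict found: Predict set conflict for B: { $, ',', 'num' }
The grammar is NOT LL(1).

Answer: No. Predict set conflict for B: { $, ',', 'num' }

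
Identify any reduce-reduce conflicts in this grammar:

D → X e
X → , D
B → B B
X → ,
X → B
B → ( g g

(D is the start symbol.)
No reduce-reduce conflicts

A reduce-reduce conflict occurs when an LR(0) state has two complete items [A → α .] and [B → β .] — both call for a reduction, and with no lookahead the parser cannot choose between them.

Augment with D' → D and build the canonical LR(0) collection (I0 = CLOSURE({[D' → . D]}), then GOTO on every symbol after a dot until no new states appear). It has 11 states:
  I0: { [B → . ( g g], [B → . B B], [D → . X e], [D' → . D], [X → . , D], [X → . ,], [X → . B] }  — shift
  I1: { [B → ( . g g] }  — shift
  I2: { [B → . ( g g], [B → . B B], [D → . X e], [X → , . D], [X → , .], [X → . , D], [X → . ,], [X → . B] }  — shift, reduce
  I3: { [B → . ( g g], [B → . B B], [B → B . B], [X → B .] }  — shift, reduce
  I4: { [D' → D .] }  — accept
  I5: { [D → X . e] }  — shift
  I6: { [D → X e .] }  — reduce
  I7: { [B → . ( g g], [B → . B B], [B → B . B], [B → B B .] }  — shift, reduce
  I8: { [X → , D .] }  — reduce
  I9: { [B → ( g . g] }  — shift
  I10: { [B → ( g g .] }  — reduce

No state contains more than one complete item.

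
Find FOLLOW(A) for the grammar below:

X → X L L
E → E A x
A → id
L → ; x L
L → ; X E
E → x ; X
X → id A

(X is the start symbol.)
{ $, ';', 'id', 'x' }

In E → E A x: A is followed by x, add FIRST(x) \ {ε} = { 'x' }
In X → id A: A is at the end, add FOLLOW(X)

The FOLLOW sets referred to above (computed the same way, to a fixed point):
  FOLLOW(X) = { $, ';', 'id', 'x' }

Taking the union: FOLLOW(A) = { $, ';', 'id', 'x' }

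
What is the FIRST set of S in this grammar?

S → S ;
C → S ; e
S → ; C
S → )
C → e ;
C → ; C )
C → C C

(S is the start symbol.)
{ ')', ';' }

From S → S ;:
  - S is the symbol being defined: contributes nothing new
    S is not nullable, so stop
From S → ; C:
  - ';' is a terminal: add ';' and stop
From S → ):
  - ')' is a terminal: add ')' and stop

Collecting: FIRST(S) = { ')', ';' }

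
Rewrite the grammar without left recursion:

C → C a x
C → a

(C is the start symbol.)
C → a C'
C' → a x C'
C' → ε

C is directly left-recursive. The standard transformation for
  A → A α₁ | ... | A α_m | β₁ | ... | β_n
is
  A  → β₁ A' | ... | β_n A'
  A' → α₁ A' | ... | α_m A' | ε

C → a becomes C → a C'
C → C a x becomes C' → a x C'
Add C' → ε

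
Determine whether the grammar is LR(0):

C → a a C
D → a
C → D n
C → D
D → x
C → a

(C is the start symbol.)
No. Shift-reduce conflict between [C → D .] and [C → D . n]

A grammar is LR(0) if no state in the canonical LR(0) collection has:
  - both a shift item (dot before a terminal) and a complete item (shift-reduce conflict), or
  - two or more complete items (reduce-reduce conflict; the accept item [C' → C .] counts as a complete item here).

Augment with C' → C and build the canonical LR(0) collection (I0 = CLOSURE({[C' → . C]}), then GOTO on every symbol after a dot until no new states appear). It has 8 states:
  I0: { [C → . D n], [C → . D], [C → . a a C], [C → . a], [C' → . C], [D → . a], [D → . x] }  — shift
  I1: { [C' → C .] }  — accept
  I2: { [C → D . n], [C → D .] }  — shift, reduce
  I3: { [C → a . a C], [C → a .], [D → a .] }  — shift, 2 reduces
  I4: { [D → x .] }  — reduce
  I5: { [C → . D n], [C → . D], [C → . a a C], [C → . a], [C → a a . C], [D → . a], [D → . x] }  — shift
  I6: { [C → a a C .] }  — reduce
  I7: { [C → D n .] }  — reduce

Conflict in state I2:
  Shift-reduce conflict between [C → D .] and [C → D . n]
So the grammar is NOT LR(0).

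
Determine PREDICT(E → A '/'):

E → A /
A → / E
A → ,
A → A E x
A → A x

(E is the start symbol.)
PREDICT(E → A '/') = (FIRST(RHS) \ {ε}) ∪ (FOLLOW(E) if ε ∈ FIRST(RHS), i.e. RHS ⇒* ε)
FIRST(A) = { ',', '/' }
FIRST(A '/') = { ',', '/' }
ε ∉ FIRST(A '/'), so FOLLOW(E) is not added.
PREDICT(E → A '/') = { ',', '/' }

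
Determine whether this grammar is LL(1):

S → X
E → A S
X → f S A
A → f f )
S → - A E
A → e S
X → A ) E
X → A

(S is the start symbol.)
No. Predict set conflict for X: { 'f' }

Relevant sets:
  FIRST(X) = { 'e', 'f' }
  FIRST(A) = { 'e', 'f' }

For S:
  PREDICT(S → X) = { 'e', 'f' }
  PREDICT(S → '-' A E) = { '-' }
For X:
  PREDICT(X → f S A) = { 'f' }
  PREDICT(X → A ')' E) = { 'e', 'f' }
  PREDICT(X → A) = { 'e', 'f' }
For A:
  PREDICT(A → f f ')') = { 'f' }
  PREDICT(A → e S) = { 'e' }
E has a single production, so nothing to check there.

Conflict found: Predict set conflict for X: { 'f' }
The grammar is NOT LL(1).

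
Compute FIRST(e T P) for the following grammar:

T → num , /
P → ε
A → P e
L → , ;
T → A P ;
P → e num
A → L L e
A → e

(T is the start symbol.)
To compute FIRST(e T P), process the symbols left to right:
Symbol e is a terminal. Add 'e' and stop.
FIRST(e T P) = { 'e' }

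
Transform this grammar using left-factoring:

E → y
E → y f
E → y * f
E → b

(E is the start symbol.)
E → y E'
E' → ε
E' → f
E' → * f
E → b

Left-factoring transforms A → αβ₁ | αβ₂ into A → αA' and A' → β₁ | β₂
(α is the longest common prefix among the alternatives). Repeat until
no nonterminal has two alternatives with a common prefix.

Round 1: E has alternatives sharing prefix 'y'. Introduce E': E → y E'
  Add: E' → ε
  Add: E' → f
  Add: E' → * f

No remaining common prefixes — done.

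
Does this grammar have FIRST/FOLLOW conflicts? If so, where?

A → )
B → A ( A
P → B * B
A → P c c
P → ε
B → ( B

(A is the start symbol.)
Yes. P → B '*' B with FOLLOW(P) on { 'c' }

A FIRST/FOLLOW conflict occurs when a non-terminal N has a nullable alternative N → β (β ⇒* ε) and another alternative N → α with FIRST(α) ∩ FOLLOW(N) ≠ ∅: on such a lookahead the parser cannot decide between expanding α and letting N vanish via β.

Nullable non-terminals: P.
FIRST sets used below: FIRST(B) = { '(', ')', 'c' }

P: nullable alternative(s) P → ε; FOLLOW(P) = { 'c' }
  P → B * B: FIRST \ {ε} = { '(', ')', 'c' } — overlaps FOLLOW(P) on { 'c' }: CONFLICT
  P → ε: FIRST \ {ε} = { } — this is the only nullable alternative, skip

A, B have no nullable alternative, so no FIRST/FOLLOW check is needed there.

So the grammar has 1 FIRST/FOLLOW conflict (marked CONFLICT above).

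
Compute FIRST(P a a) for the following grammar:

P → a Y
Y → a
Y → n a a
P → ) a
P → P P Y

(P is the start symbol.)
{ ')', 'a' }

FIRST sets of the non-terminals involved (from the grammar, by fixed-point iteration):
  FIRST(P) = { ')', 'a' }

To compute FIRST(P a a), process the symbols left to right:
Symbol P is a non-terminal. Add FIRST(P) \ {ε} = { ')', 'a' }
P is not nullable (ε ∉ FIRST(P)), so stop here.
FIRST(P a a) = { ')', 'a' }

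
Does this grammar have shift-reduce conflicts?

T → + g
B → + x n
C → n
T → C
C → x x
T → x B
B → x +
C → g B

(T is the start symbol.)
Yes — I9: [C → x x .] vs [B → x . +]

Augment with T' → T and build the canonical LR(0) collection (I0 = CLOSURE({[T' → . T]}), then GOTO on every symbol after a dot until no new states appear). It has 16 states:
  I0: { [C → . g B], [C → . n], [C → . x x], [T → . + g], [T → . C], [T → . x B], [T' → . T] }  — shift
  I1: { [T → + . g] }  — shift
  I2: { [T → C .] }  — reduce
  I3: { [T' → T .] }  — accept
  I4: { [B → . + x n], [B → . x +], [C → g . B] }  — shift
  I5: { [C → n .] }  — reduce
  I6: { [B → . + x n], [B → . x +], [C → x . x], [T → x . B] }  — shift
  I7: { [B → + . x n] }  — shift
  I8: { [T → x B .] }  — reduce
  I9: { [B → x . +], [C → x x .] }  — shift, reduce
  I10: { [B → x + .] }  — reduce
  I11: { [B → + x . n] }  — shift
  I12: { [B → + x n .] }  — reduce
  I13: { [C → g B .] }  — reduce
  I14: { [B → x . +] }  — shift
  I15: { [T → + g .] }  — reduce

I9 contains reduce item [C → x x .] and shift item [B → x . +] — shift-reduce conflict.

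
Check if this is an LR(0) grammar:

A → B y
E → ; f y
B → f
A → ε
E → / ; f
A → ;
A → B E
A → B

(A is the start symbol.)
No. Shift-reduce conflict between [A → .] and [A → . ;]

A grammar is LR(0) if no state in the canonical LR(0) collection has:
  - both a shift item (dot before a terminal) and a complete item (shift-reduce conflict), or
  - two or more complete items (reduce-reduce conflict; the accept item [A' → A .] counts as a complete item here).

Augment with A' → A and build the canonical LR(0) collection (I0 = CLOSURE({[A' → . A]}), then GOTO on every symbol after a dot until no new states appear). It has 13 states:
  I0: { [A → . ;], [A → . B E], [A → . B y], [A → . B], [A → .], [A' → . A], [B → . f] }  — shift, reduce
  I1: { [A → ; .] }  — reduce
  I2: { [A' → A .] }  — accept
  I3: { [A → B . E], [A → B . y], [A → B .], [E → . / ; f], [E → . ; f y] }  — shift, reduce
  I4: { [B → f .] }  — reduce
  I5: { [E → / . ; f] }  — shift
  I6: { [E → ; . f y] }  — shift
  I7: { [A → B E .] }  — reduce
  I8: { [A → B y .] }  — reduce
  I9: { [E → ; f . y] }  — shift
  I10: { [E → ; f y .] }  — reduce
  I11: { [E → / ; . f] }  — shift
  I12: { [E → / ; f .] }  — reduce

Conflict in state I0:
  Shift-reduce conflict between [A → .] and [A → . ;]
So the grammar is NOT LR(0).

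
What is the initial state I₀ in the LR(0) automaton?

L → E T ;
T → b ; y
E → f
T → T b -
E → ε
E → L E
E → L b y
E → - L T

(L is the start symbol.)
First, augment the grammar with L' → L
I₀ = CLOSURE({ [L' → . L] }):
  [L' → . L] has the dot before L: add [L → . E T ;]
  [L → . E T ;] has the dot before E: add [E → . f], [E → .], [E → . L E], [E → . L b y], [E → . - L T]
No further items can be added.

I₀ = { [E → . - L T], [E → . L E], [E → . L b y], [E → . f], [E → .], [L → . E T ;], [L' → . L] }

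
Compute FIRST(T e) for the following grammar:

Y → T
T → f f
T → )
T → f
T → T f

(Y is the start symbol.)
{ ')', 'f' }

FIRST sets of the non-terminals involved (from the grammar, by fixed-point iteration):
  FIRST(T) = { ')', 'f' }

To compute FIRST(T e), process the symbols left to right:
Symbol T is a non-terminal. Add FIRST(T) \ {ε} = { ')', 'f' }
T is not nullable (ε ∉ FIRST(T)), so stop here.
FIRST(T e) = { ')', 'f' }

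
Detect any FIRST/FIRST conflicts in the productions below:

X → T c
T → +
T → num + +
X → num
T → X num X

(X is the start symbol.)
Yes. X → T c / X → num on { 'num' }; T → '+' / T → X num X on { '+' }; T → num '+' '+' / T → X num X on { 'num' }

A FIRST/FIRST conflict occurs when two productions N → α and N → β for the same non-terminal have FIRST(α) ∩ FIRST(β) ≠ ∅ (with ε ∈ FIRST of a nullable right-hand side, so two nullable alternatives also conflict).

FIRST sets of the non-terminals at (or reachable through a nullable prefix from) the front of some alternative:
  FIRST(T) = { '+', 'num' }
  FIRST(X) = { '+', 'num' }

Productions for X:
  X → T c: FIRST = { '+', 'num' }
  X → num: FIRST = { 'num' }
Productions for T:
  T → +: FIRST = { '+' }
  T → num + +: FIRST = { 'num' }
  T → X num X: FIRST = { '+', 'num' }

Conflict for X: X → T c and X → num
  Overlap: { 'num' }
Conflict for T: T → + and T → X num X
  Overlap: { '+' }
Conflict for T: T → num + + and T → X num X
  Overlap: { 'num' }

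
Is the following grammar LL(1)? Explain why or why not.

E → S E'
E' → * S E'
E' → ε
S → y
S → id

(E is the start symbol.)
A grammar is LL(1) if for each non-terminal N with multiple productions, the predict sets of those productions are pairwise disjoint, where PREDICT(N → α) = (FIRST(α) \ {ε}) ∪ (FOLLOW(N) if α ⇒* ε).

Relevant sets:
  FOLLOW(E') = { $ }

For E':
  PREDICT(E' → '*' S E') = { '*' }
  PREDICT(E' → ε) = { $ }
For S:
  PREDICT(S → y) = { 'y' }
  PREDICT(S → id) = { 'id' }
E has a single production, so nothing to check there.

All predict sets are disjoint. The grammar IS LL(1).

Answer: Yes, the grammar is LL(1).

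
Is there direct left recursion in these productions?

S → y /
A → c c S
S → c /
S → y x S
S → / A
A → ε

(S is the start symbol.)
No direct left recursion

Direct left recursion occurs when N → N α for some non-terminal N (the right-hand side begins with the left-hand side itself).

S → y /: starts with y
A → c c S: starts with c
S → c /: starts with c
S → y x S: starts with y
S → / A: starts with '/'
A → ε: starts with ε

No direct left recursion found.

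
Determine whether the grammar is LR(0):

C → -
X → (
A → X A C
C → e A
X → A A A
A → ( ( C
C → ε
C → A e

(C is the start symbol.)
No. Shift-reduce conflict between [C → .] and [A → . ( ( C]

A grammar is LR(0) if no state in the canonical LR(0) collection has:
  - both a shift item (dot before a terminal) and a complete item (shift-reduce conflict), or
  - two or more complete items (reduce-reduce conflict; the accept item [C' → C .] counts as a complete item here).

Augment with C' → C and build the canonical LR(0) collection (I0 = CLOSURE({[C' → . C]}), then GOTO on every symbol after a dot until no new states appear). It has 16 states:
  I0: { [A → . ( ( C], [A → . X A C], [C → . -], [C → . A e], [C → . e A], [C → .], [C' → . C], [X → . (], [X → . A A A] }  — shift, reduce
  I1: { [A → ( . ( C], [X → ( .] }  — shift, reduce
  I2: { [C → - .] }  — reduce
  I3: { [A → . ( ( C], [A → . X A C], [C → A . e], [X → . (], [X → . A A A], [X → A . A A] }  — shift
  I4: { [C' → C .] }  — accept
  I5: { [A → . ( ( C], [A → . X A C], [A → X . A C], [X → . (], [X → . A A A] }  — shift
  I6: { [A → . ( ( C], [A → . X A C], [C → e . A], [X → . (], [X → . A A A] }  — shift
  I7: { [A → . ( ( C], [A → . X A C], [C → e A .], [X → . (], [X → . A A A], [X → A . A A] }  — shift, reduce
  I8: { [A → . ( ( C], [A → . X A C], [X → . (], [X → . A A A], [X → A . A A], [X → A A . A] }  — shift
  I9: { [A → . ( ( C], [A → . X A C], [X → . (], [X → . A A A], [X → A . A A], [X → A A . A], [X → A A A .] }  — shift, reduce
  I10: { [A → . ( ( C], [A → . X A C], [A → X A . C], [C → . -], [C → . A e], [C → . e A], [C → .], [X → . (], [X → . A A A], [X → A . A A] }  — shift, reduce
  I11: { [A → . ( ( C], [A → . X A C], [C → A . e], [X → . (], [X → . A A A], [X → A . A A], [X → A A . A] }  — shift
  I12: { [A → X A C .] }  — reduce
  I13: { [C → A e .] }  — reduce
  I14: { [A → ( ( . C], [A → . ( ( C], [A → . X A C], [C → . -], [C → . A e], [C → . e A], [C → .], [X → . (], [X → . A A A] }  — shift, reduce
  I15: { [A → ( ( C .] }  — reduce

Conflict in state I0:
  Shift-reduce conflict between [C → .] and [A → . ( ( C]
So the grammar is NOT LR(0).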